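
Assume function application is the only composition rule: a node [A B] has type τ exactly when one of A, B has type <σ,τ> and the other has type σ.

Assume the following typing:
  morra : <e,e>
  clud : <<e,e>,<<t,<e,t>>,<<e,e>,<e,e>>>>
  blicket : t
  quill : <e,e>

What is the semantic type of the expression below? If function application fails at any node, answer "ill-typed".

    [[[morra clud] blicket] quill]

ill-typed

[morra clud]: <<e,e>,<<t,<e,t>>,<<e,e>,<e,e>>>> applied to <e,e> yields <<t,<e,t>>,<<e,e>,<e,e>>>.
At [[morra clud] blicket]: neither <<t,<e,t>>,<<e,e>,<e,e>>> nor t can take the other as argument; the node is ill-typed.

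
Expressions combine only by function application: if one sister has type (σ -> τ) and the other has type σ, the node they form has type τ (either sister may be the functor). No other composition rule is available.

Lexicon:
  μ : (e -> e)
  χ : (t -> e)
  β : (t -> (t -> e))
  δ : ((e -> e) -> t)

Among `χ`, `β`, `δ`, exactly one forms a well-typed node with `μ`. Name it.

χ : (t -> e) — neither side's domain matches the other.
β : (t -> (t -> e)) — neither side's domain matches the other.
δ — combines: δ : ((e -> e) -> t) takes μ : (e -> e) as argument, giving t.

δ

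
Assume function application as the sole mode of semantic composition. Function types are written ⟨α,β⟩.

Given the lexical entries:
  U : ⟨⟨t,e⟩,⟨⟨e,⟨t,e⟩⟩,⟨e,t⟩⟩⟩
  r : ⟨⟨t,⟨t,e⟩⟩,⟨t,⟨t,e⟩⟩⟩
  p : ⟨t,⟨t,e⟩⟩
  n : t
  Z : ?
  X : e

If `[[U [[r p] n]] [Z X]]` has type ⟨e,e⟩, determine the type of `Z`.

At [[U [[r p] n]] [Z X]] (required: ⟨e,e⟩): [U [[r p] n]] is ⟨⟨e,⟨t,e⟩⟩,⟨e,t⟩⟩, which is not a function with range ⟨e,e⟩; hence [Z X] is the functor — type ⟨⟨⟨e,⟨t,e⟩⟩,⟨e,t⟩⟩,⟨e,e⟩⟩.
At [Z X] (required: ⟨⟨⟨e,⟨t,e⟩⟩,⟨e,t⟩⟩,⟨e,e⟩⟩): X is e, which is not a function with range ⟨⟨⟨e,⟨t,e⟩⟩,⟨e,t⟩⟩,⟨e,e⟩⟩; hence Z is the functor — type ⟨e,⟨⟨⟨e,⟨t,e⟩⟩,⟨e,t⟩⟩,⟨e,e⟩⟩⟩.

⟨e,⟨⟨⟨e,⟨t,e⟩⟩,⟨e,t⟩⟩,⟨e,e⟩⟩⟩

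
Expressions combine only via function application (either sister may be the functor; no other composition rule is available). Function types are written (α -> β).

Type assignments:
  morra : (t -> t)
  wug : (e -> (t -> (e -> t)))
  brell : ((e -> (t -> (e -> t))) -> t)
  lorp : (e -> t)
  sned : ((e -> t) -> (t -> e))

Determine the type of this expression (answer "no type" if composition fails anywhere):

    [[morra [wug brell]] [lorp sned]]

e

[wug brell]: ((e -> (t -> (e -> t))) -> t) applied to (e -> (t -> (e -> t))) yields t.
[morra [wug brell]]: (t -> t) applied to t yields t.
[lorp sned]: ((e -> t) -> (t -> e)) applied to (e -> t) yields (t -> e).
[[morra [wug brell]] [lorp sned]]: (t -> e) applied to t yields e.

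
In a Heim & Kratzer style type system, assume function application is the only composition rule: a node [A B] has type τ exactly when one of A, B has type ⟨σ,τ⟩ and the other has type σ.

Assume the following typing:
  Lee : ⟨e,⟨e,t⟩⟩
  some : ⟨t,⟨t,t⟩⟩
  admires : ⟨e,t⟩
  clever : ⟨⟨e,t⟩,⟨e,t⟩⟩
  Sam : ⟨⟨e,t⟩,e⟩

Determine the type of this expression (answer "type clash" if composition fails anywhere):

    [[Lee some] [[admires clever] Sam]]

type clash

At [Lee some]: neither ⟨e,⟨e,t⟩⟩ nor ⟨t,⟨t,t⟩⟩ can take the other as argument; the node is ill-typed.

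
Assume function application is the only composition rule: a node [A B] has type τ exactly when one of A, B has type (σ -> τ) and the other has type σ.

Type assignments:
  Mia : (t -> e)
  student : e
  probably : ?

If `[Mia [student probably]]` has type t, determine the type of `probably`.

For [Mia [student probably]] to have type t with Mia of type (t -> e), [student probably] must be the function: [student probably] : ((t -> e) -> t).
For [student probably] to have type ((t -> e) -> t) with student of type e, probably must be the function: probably : (e -> ((t -> e) -> t)).

(e -> ((t -> e) -> t))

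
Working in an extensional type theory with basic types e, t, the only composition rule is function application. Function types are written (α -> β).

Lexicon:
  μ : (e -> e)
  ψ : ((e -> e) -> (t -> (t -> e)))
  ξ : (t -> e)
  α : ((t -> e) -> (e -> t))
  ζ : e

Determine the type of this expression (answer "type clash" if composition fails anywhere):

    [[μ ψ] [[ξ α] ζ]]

[μ ψ]: ψ is ((e -> e) -> (t -> (t -> e))), μ is (e -> e); result (t -> (t -> e)).
[ξ α]: α is ((t -> e) -> (e -> t)), ξ is (t -> e); result (e -> t).
[[ξ α] ζ]: [ξ α] is (e -> t), ζ is e; result t.
[[μ ψ] [[ξ α] ζ]]: [μ ψ] is (t -> (t -> e)), [[ξ α] ζ] is t; result (t -> e).

(t -> e)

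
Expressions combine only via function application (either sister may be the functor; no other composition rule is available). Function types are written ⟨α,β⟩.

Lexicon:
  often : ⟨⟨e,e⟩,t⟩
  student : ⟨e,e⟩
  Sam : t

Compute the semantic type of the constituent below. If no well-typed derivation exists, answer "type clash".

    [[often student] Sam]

[often student] — often of type ⟨⟨e,e⟩,t⟩ combines with student of type ⟨e,e⟩: type t.
[[often student] Sam]: t and t cannot combine by function application — type clash.

type clash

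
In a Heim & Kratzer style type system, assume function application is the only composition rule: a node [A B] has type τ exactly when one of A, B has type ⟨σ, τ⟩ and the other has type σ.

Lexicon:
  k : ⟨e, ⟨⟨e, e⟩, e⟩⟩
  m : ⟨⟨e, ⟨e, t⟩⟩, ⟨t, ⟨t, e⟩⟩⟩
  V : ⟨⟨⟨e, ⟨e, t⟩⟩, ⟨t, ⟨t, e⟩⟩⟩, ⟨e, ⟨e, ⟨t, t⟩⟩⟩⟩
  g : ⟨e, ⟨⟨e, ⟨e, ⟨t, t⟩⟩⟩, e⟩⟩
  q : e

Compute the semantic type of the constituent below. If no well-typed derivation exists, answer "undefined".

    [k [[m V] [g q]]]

At [m V], V : ⟨⟨⟨e, ⟨e, t⟩⟩, ⟨t, ⟨t, e⟩⟩⟩, ⟨e, ⟨e, ⟨t, t⟩⟩⟩⟩ takes m : ⟨⟨e, ⟨e, t⟩⟩, ⟨t, ⟨t, e⟩⟩⟩, giving ⟨e, ⟨e, ⟨t, t⟩⟩⟩.
At [g q], g : ⟨e, ⟨⟨e, ⟨e, ⟨t, t⟩⟩⟩, e⟩⟩ takes q : e, giving ⟨⟨e, ⟨e, ⟨t, t⟩⟩⟩, e⟩.
At [[m V] [g q]], [g q] : ⟨⟨e, ⟨e, ⟨t, t⟩⟩⟩, e⟩ takes [m V] : ⟨e, ⟨e, ⟨t, t⟩⟩⟩, giving e.
At [k [[m V] [g q]]], k : ⟨e, ⟨⟨e, e⟩, e⟩⟩ takes [[m V] [g q]] : e, giving ⟨⟨e, e⟩, e⟩.

⟨⟨e, e⟩, e⟩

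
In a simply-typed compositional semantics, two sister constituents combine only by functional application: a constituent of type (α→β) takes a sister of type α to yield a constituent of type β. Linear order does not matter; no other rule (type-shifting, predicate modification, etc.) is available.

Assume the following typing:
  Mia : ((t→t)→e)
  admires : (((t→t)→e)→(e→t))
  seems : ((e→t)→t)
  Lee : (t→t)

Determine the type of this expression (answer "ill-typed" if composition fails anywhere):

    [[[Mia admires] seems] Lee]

t

[Mia admires] — admires of type (((t→t)→e)→(e→t)) combines with Mia of type ((t→t)→e): type (e→t).
[[Mia admires] seems] — seems of type ((e→t)→t) combines with [Mia admires] of type (e→t): type t.
[[[Mia admires] seems] Lee] — Lee of type (t→t) combines with [[Mia admires] seems] of type t: type t.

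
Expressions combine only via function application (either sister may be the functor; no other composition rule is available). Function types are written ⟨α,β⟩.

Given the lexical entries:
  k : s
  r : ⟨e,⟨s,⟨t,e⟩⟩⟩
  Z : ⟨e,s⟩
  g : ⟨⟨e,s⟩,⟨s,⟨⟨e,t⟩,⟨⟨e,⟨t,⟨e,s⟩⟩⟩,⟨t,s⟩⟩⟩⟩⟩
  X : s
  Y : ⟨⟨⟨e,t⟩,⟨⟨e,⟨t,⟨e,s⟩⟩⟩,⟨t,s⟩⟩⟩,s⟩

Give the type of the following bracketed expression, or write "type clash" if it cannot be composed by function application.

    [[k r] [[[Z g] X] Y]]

type clash

[k r]: s and ⟨e,⟨s,⟨t,e⟩⟩⟩ cannot combine by function application — type clash.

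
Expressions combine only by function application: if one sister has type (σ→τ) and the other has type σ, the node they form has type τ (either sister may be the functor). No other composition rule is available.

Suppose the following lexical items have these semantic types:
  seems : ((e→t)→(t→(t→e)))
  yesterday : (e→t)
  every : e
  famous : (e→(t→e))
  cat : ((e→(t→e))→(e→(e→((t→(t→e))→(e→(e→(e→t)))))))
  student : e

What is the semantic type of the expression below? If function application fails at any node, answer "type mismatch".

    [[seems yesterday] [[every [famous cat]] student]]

(e→(e→(e→t)))

[seems yesterday]: seems is ((e→t)→(t→(t→e))), yesterday is (e→t); result (t→(t→e)).
[famous cat]: cat is ((e→(t→e))→(e→(e→((t→(t→e))→(e→(e→(e→t))))))), famous is (e→(t→e)); result (e→(e→((t→(t→e))→(e→(e→(e→t)))))).
[every [famous cat]]: [famous cat] is (e→(e→((t→(t→e))→(e→(e→(e→t)))))), every is e; result (e→((t→(t→e))→(e→(e→(e→t))))).
[[every [famous cat]] student]: [every [famous cat]] is (e→((t→(t→e))→(e→(e→(e→t))))), student is e; result ((t→(t→e))→(e→(e→(e→t)))).
[[seems yesterday] [[every [famous cat]] student]]: [[every [famous cat]] student] is ((t→(t→e))→(e→(e→(e→t)))), [seems yesterday] is (t→(t→e)); result (e→(e→(e→t))).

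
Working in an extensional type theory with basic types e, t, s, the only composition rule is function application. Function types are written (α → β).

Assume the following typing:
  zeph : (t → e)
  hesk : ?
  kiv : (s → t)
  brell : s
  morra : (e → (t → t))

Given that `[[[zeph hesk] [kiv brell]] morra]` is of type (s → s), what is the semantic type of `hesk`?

[[[zeph hesk] [kiv brell]] morra] is required to be (s → s). morra : (e → (t → t)) cannot yield (s → s) as functor, so [[zeph hesk] [kiv brell]] : ((e → (t → t)) → (s → s)).
[[zeph hesk] [kiv brell]] is required to be ((e → (t → t)) → (s → s)). [kiv brell] : t cannot yield ((e → (t → t)) → (s → s)) as functor, so [zeph hesk] : (t → ((e → (t → t)) → (s → s))).
[zeph hesk] is required to be (t → ((e → (t → t)) → (s → s))). zeph : (t → e) cannot yield (t → ((e → (t → t)) → (s → s))) as functor, so hesk : ((t → e) → (t → ((e → (t → t)) → (s → s)))).

((t → e) → (t → ((e → (t → t)) → (s → s))))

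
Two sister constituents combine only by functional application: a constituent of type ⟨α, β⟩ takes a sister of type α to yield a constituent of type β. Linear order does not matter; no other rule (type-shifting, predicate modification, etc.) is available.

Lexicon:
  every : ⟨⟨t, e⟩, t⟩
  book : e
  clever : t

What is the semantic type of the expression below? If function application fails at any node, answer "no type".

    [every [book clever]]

no type

[book clever]: e and t cannot combine by function application — type clash.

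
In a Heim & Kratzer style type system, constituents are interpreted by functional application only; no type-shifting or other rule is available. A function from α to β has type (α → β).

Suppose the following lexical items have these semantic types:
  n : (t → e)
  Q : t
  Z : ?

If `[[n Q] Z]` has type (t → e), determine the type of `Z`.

[[n Q] Z] is required to be (t → e). [n Q] : e cannot yield (t → e) as functor, so Z : (e → (t → e)).

(e → (t → e))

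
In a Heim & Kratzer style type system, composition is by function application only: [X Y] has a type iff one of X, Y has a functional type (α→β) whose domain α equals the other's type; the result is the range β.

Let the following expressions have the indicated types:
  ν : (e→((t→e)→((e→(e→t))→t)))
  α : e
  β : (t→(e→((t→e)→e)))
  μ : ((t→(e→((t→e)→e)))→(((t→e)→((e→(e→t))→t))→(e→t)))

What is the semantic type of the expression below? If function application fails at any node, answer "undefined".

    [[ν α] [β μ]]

At [ν α], ν : (e→((t→e)→((e→(e→t))→t))) takes α : e, giving ((t→e)→((e→(e→t))→t)).
At [β μ], μ : ((t→(e→((t→e)→e)))→(((t→e)→((e→(e→t))→t))→(e→t))) takes β : (t→(e→((t→e)→e))), giving (((t→e)→((e→(e→t))→t))→(e→t)).
At [[ν α] [β μ]], [β μ] : (((t→e)→((e→(e→t))→t))→(e→t)) takes [ν α] : ((t→e)→((e→(e→t))→t)), giving (e→t).

(e→t)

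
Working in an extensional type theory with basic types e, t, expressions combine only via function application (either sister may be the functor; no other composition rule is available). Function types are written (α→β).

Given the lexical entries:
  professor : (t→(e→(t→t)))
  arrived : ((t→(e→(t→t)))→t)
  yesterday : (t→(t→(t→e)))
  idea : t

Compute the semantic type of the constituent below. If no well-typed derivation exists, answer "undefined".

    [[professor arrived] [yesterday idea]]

(t→e)

[professor arrived]: ((t→(e→(t→t)))→t) applied to (t→(e→(t→t))) yields t.
[yesterday idea]: (t→(t→(t→e))) applied to t yields (t→(t→e)).
[[professor arrived] [yesterday idea]]: (t→(t→e)) applied to t yields (t→e).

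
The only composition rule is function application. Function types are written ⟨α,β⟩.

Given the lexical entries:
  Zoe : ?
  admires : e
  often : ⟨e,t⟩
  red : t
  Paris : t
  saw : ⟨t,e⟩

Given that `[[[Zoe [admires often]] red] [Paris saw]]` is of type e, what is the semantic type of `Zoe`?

⟨t,⟨t,⟨e,e⟩⟩⟩

[[[Zoe [admires often]] red] [Paris saw]] is required to be e. [Paris saw] : e cannot yield e as functor, so [[Zoe [admires often]] red] : ⟨e,e⟩.
[[Zoe [admires often]] red] is required to be ⟨e,e⟩. red : t cannot yield ⟨e,e⟩ as functor, so [Zoe [admires often]] : ⟨t,⟨e,e⟩⟩.
[Zoe [admires often]] is required to be ⟨t,⟨e,e⟩⟩. [admires often] : t cannot yield ⟨t,⟨e,e⟩⟩ as functor, so Zoe : ⟨t,⟨t,⟨e,e⟩⟩⟩.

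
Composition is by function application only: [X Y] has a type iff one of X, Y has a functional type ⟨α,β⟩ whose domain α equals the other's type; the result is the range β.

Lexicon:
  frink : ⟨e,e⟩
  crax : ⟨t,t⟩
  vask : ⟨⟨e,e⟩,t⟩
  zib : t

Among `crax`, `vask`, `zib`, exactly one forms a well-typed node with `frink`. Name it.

crax : ⟨t,t⟩ — frink needs e; crax needs t; neither fits.
vask — combines: vask : ⟨⟨e,e⟩,t⟩ takes frink : ⟨e,e⟩ as argument, giving t.
zib : t — frink needs e; zib needs nothing (atomic); neither fits.

vask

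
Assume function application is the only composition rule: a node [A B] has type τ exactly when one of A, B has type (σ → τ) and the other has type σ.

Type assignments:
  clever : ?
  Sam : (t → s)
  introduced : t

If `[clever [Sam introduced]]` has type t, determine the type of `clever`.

(s → t)

[clever [Sam introduced]] must have type t. The sister [Sam introduced] has type s; that is not a function onto t, so clever must be the functor, of type (s → t).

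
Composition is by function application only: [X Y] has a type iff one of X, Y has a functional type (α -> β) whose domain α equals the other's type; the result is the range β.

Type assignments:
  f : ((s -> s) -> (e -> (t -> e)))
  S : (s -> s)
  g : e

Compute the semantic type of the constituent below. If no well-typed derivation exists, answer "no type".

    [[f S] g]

(t -> e)

[f S]: functor f : ((s -> s) -> (e -> (t -> e))), argument S : (s -> s); result (e -> (t -> e)).
[[f S] g]: functor [f S] : (e -> (t -> e)), argument g : e; result (t -> e).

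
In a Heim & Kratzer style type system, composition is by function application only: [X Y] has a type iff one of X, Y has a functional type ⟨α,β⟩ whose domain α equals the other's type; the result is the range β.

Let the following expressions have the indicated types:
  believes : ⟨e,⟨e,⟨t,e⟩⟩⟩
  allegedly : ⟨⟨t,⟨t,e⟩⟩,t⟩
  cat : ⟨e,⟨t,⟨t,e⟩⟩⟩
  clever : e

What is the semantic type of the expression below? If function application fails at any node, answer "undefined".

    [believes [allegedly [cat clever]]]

[cat clever]: ⟨e,⟨t,⟨t,e⟩⟩⟩ applied to e yields ⟨t,⟨t,e⟩⟩.
[allegedly [cat clever]]: ⟨⟨t,⟨t,e⟩⟩,t⟩ applied to ⟨t,⟨t,e⟩⟩ yields t.
[believes [allegedly [cat clever]]]: ⟨e,⟨e,⟨t,e⟩⟩⟩ and t cannot combine by function application — type clash.

undefined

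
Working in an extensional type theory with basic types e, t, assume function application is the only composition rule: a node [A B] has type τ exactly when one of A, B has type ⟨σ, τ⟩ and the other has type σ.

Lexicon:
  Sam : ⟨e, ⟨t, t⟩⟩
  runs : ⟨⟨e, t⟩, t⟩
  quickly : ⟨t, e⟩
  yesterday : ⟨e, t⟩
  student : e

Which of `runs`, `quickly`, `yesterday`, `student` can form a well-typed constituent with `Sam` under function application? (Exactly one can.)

runs : ⟨⟨e, t⟩, t⟩ — neither side's domain matches the other.
quickly : ⟨t, e⟩ — neither side's domain matches the other.
yesterday : ⟨e, t⟩ — neither side's domain matches the other.
student — combines: Sam : ⟨e, ⟨t, t⟩⟩ takes student : e as argument, giving ⟨t, t⟩.

student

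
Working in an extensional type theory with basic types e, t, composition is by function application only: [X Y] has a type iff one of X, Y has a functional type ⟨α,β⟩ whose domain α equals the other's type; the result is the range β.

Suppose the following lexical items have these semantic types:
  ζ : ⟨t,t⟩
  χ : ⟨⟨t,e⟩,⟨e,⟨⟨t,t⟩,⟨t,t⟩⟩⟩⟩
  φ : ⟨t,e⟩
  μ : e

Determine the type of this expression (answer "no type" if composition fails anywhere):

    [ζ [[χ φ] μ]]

⟨t,t⟩

[χ φ] — χ of type ⟨⟨t,e⟩,⟨e,⟨⟨t,t⟩,⟨t,t⟩⟩⟩⟩ combines with φ of type ⟨t,e⟩: type ⟨e,⟨⟨t,t⟩,⟨t,t⟩⟩⟩.
[[χ φ] μ] — [χ φ] of type ⟨e,⟨⟨t,t⟩,⟨t,t⟩⟩⟩ combines with μ of type e: type ⟨⟨t,t⟩,⟨t,t⟩⟩.
[ζ [[χ φ] μ]] — [[χ φ] μ] of type ⟨⟨t,t⟩,⟨t,t⟩⟩ combines with ζ of type ⟨t,t⟩: type ⟨t,t⟩.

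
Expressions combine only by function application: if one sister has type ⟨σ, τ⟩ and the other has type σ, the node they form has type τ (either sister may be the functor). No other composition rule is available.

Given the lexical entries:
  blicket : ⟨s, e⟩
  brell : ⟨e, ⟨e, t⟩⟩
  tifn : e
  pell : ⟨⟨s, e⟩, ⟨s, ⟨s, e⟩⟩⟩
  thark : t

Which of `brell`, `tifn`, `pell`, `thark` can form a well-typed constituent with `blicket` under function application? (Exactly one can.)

brell : ⟨e, ⟨e, t⟩⟩ — neither side's domain matches the other.
tifn : e — neither side's domain matches the other.
pell — combines: pell : ⟨⟨s, e⟩, ⟨s, ⟨s, e⟩⟩⟩ takes blicket : ⟨s, e⟩ as argument, giving ⟨s, ⟨s, e⟩⟩.
thark : t — neither side's domain matches the other.

pell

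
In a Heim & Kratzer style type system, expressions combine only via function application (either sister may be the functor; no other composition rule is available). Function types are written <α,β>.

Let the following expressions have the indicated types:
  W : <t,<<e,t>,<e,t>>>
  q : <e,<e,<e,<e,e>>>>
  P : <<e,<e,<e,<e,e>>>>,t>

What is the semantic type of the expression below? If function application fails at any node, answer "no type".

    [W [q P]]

<<e,t>,<e,t>>

[q P]: <<e,<e,<e,<e,e>>>>,t> applied to <e,<e,<e,<e,e>>>> yields t.
[W [q P]]: <t,<<e,t>,<e,t>>> applied to t yields <<e,t>,<e,t>>.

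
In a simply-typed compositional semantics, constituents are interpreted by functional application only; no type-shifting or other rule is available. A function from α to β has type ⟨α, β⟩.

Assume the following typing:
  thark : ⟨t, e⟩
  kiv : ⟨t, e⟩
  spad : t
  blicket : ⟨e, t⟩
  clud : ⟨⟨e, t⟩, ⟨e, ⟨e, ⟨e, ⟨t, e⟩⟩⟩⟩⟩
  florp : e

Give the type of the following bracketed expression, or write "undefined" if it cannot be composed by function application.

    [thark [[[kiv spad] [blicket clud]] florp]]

[kiv spad]: ⟨t, e⟩ applied to t yields e.
[blicket clud]: ⟨⟨e, t⟩, ⟨e, ⟨e, ⟨e, ⟨t, e⟩⟩⟩⟩⟩ applied to ⟨e, t⟩ yields ⟨e, ⟨e, ⟨e, ⟨t, e⟩⟩⟩⟩.
[[kiv spad] [blicket clud]]: ⟨e, ⟨e, ⟨e, ⟨t, e⟩⟩⟩⟩ applied to e yields ⟨e, ⟨e, ⟨t, e⟩⟩⟩.
[[[kiv spad] [blicket clud]] florp]: ⟨e, ⟨e, ⟨t, e⟩⟩⟩ applied to e yields ⟨e, ⟨t, e⟩⟩.
[thark [[[kiv spad] [blicket clud]] florp]]: ⟨t, e⟩ and ⟨e, ⟨t, e⟩⟩ cannot combine by function application — type clash.

undefined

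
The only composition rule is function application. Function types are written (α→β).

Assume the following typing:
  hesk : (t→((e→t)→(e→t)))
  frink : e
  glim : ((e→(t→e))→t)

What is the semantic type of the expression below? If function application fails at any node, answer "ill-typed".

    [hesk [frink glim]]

ill-typed

[frink glim]: e and ((e→(t→e))→t) cannot combine by function application — type clash.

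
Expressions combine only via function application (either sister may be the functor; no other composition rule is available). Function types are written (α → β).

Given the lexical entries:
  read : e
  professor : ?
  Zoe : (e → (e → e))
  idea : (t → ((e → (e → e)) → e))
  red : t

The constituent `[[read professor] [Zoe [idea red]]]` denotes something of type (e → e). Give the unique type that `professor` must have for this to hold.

For [[read professor] [Zoe [idea red]]] to have type (e → e) with [Zoe [idea red]] of type e, [read professor] must be the function: [read professor] : (e → (e → e)).
For [read professor] to have type (e → (e → e)) with read of type e, professor must be the function: professor : (e → (e → (e → e))).

(e → (e → (e → e)))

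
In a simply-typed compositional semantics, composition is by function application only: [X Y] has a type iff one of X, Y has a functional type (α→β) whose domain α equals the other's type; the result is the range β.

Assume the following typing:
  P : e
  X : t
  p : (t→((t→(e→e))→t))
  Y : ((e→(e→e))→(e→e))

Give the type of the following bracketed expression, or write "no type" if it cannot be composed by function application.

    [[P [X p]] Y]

no type

[X p] — p of type (t→((t→(e→e))→t)) combines with X of type t: type ((t→(e→e))→t).
At [P [X p]]: neither e nor ((t→(e→e))→t) can take the other as argument; the node is ill-typed.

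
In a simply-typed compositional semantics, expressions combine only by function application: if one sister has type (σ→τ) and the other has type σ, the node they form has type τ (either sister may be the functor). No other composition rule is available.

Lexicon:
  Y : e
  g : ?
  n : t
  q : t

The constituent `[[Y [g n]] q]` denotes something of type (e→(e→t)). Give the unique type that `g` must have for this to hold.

[[Y [g n]] q] must have type (e→(e→t)). The sister q has type t; that is not a function onto (e→(e→t)), so [Y [g n]] must be the functor, of type (t→(e→(e→t))).
[Y [g n]] must have type (t→(e→(e→t))). The sister Y has type e; that is not a function onto (t→(e→(e→t))), so [g n] must be the functor, of type (e→(t→(e→(e→t)))).
[g n] must have type (e→(t→(e→(e→t)))). The sister n has type t; that is not a function onto (e→(t→(e→(e→t)))), so g must be the functor, of type (t→(e→(t→(e→(e→t))))).

(t→(e→(t→(e→(e→t)))))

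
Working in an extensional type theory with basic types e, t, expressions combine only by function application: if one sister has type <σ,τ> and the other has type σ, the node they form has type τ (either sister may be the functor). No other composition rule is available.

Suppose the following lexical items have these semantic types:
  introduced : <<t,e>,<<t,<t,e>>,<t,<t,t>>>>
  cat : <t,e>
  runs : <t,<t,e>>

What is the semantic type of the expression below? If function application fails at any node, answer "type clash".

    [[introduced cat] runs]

At [introduced cat], introduced : <<t,e>,<<t,<t,e>>,<t,<t,t>>>> takes cat : <t,e>, giving <<t,<t,e>>,<t,<t,t>>>.
At [[introduced cat] runs], [introduced cat] : <<t,<t,e>>,<t,<t,t>>> takes runs : <t,<t,e>>, giving <t,<t,t>>.

<t,<t,t>>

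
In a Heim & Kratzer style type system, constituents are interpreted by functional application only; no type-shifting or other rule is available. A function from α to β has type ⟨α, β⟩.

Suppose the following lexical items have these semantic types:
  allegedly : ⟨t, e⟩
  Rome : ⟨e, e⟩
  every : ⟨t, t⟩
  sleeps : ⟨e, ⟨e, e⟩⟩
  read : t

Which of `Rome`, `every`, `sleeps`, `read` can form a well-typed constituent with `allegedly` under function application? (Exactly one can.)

Rome : ⟨e, e⟩ — no; allegedly wants t, and Rome wants e.
every : ⟨t, t⟩ — no; allegedly wants t, and every wants t.
sleeps : ⟨e, ⟨e, e⟩⟩ — no; allegedly wants t, and sleeps wants e.
read — combines: allegedly : ⟨t, e⟩ takes read : t as argument, giving e.

read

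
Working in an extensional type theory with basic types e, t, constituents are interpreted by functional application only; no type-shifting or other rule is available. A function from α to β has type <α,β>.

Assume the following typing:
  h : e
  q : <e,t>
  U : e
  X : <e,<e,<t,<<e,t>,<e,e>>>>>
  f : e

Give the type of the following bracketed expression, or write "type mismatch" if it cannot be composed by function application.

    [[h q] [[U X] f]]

<<e,t>,<e,e>>

[h q]: q is <e,t>, h is e; result t.
[U X]: X is <e,<e,<t,<<e,t>,<e,e>>>>>, U is e; result <e,<t,<<e,t>,<e,e>>>>.
[[U X] f]: [U X] is <e,<t,<<e,t>,<e,e>>>>, f is e; result <t,<<e,t>,<e,e>>>.
[[h q] [[U X] f]]: [[U X] f] is <t,<<e,t>,<e,e>>>, [h q] is t; result <<e,t>,<e,e>>.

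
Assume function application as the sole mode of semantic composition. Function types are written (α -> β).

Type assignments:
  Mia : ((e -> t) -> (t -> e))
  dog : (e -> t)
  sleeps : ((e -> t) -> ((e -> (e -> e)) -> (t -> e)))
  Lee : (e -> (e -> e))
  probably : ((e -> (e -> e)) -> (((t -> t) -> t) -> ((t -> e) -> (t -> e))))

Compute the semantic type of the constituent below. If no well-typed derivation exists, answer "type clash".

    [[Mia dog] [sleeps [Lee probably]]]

type clash

[Mia dog] — Mia of type ((e -> t) -> (t -> e)) combines with dog of type (e -> t): type (t -> e).
[Lee probably] — probably of type ((e -> (e -> e)) -> (((t -> t) -> t) -> ((t -> e) -> (t -> e)))) combines with Lee of type (e -> (e -> e)): type (((t -> t) -> t) -> ((t -> e) -> (t -> e))).
[sleeps [Lee probably]]: ((e -> t) -> ((e -> (e -> e)) -> (t -> e))) with (((t -> t) -> t) -> ((t -> e) -> (t -> e))) — neither is a function whose domain matches the other; composition fails here.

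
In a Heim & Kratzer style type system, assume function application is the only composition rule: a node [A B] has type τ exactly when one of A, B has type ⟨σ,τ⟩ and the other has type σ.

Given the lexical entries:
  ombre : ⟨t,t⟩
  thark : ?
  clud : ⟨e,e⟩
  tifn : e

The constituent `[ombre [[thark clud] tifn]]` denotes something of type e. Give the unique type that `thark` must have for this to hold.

[ombre [[thark clud] tifn]] must have type e. The sister ombre has type ⟨t,t⟩; that is not a function onto e, so [[thark clud] tifn] must be the functor, of type ⟨⟨t,t⟩,e⟩.
[[thark clud] tifn] must have type ⟨⟨t,t⟩,e⟩. The sister tifn has type e; that is not a function onto ⟨⟨t,t⟩,e⟩, so [thark clud] must be the functor, of type ⟨e,⟨⟨t,t⟩,e⟩⟩.
[thark clud] must have type ⟨e,⟨⟨t,t⟩,e⟩⟩. The sister clud has type ⟨e,e⟩; that is not a function onto ⟨e,⟨⟨t,t⟩,e⟩⟩, so thark must be the functor, of type ⟨⟨e,e⟩,⟨e,⟨⟨t,t⟩,e⟩⟩⟩.

⟨⟨e,e⟩,⟨e,⟨⟨t,t⟩,e⟩⟩⟩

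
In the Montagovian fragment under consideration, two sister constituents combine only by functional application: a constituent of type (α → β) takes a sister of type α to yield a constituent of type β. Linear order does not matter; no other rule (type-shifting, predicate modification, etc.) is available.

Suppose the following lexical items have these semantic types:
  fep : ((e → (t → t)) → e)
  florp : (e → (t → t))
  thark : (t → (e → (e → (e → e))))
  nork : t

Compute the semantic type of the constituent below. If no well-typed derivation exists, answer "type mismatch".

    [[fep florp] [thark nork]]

(e → (e → e))

[fep florp]: ((e → (t → t)) → e) applied to (e → (t → t)) yields e.
[thark nork]: (t → (e → (e → (e → e)))) applied to t yields (e → (e → (e → e))).
[[fep florp] [thark nork]]: (e → (e → (e → e))) applied to e yields (e → (e → e)).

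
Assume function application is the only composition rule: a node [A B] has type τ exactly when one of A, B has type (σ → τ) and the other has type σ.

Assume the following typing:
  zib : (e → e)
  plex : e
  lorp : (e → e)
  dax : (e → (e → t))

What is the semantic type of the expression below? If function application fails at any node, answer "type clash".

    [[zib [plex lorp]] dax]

(e → t)

[plex lorp]: lorp is (e → e), plex is e; result e.
[zib [plex lorp]]: zib is (e → e), [plex lorp] is e; result e.
[[zib [plex lorp]] dax]: dax is (e → (e → t)), [zib [plex lorp]] is e; result (e → t).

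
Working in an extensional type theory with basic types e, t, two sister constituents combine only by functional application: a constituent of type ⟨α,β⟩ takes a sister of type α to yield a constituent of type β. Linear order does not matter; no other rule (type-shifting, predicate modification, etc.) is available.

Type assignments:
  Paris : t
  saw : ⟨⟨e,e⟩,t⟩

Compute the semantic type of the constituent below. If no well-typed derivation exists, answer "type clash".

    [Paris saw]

[Paris saw]: t and ⟨⟨e,e⟩,t⟩ cannot combine by function application — type clash.

type clash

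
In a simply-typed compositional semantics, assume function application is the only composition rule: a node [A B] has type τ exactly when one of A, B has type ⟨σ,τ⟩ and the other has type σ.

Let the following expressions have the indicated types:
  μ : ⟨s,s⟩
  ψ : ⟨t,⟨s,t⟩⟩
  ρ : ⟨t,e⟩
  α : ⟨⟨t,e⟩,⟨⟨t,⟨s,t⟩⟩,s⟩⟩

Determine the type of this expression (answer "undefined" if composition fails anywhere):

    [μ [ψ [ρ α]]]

[ρ α]: functor α : ⟨⟨t,e⟩,⟨⟨t,⟨s,t⟩⟩,s⟩⟩, argument ρ : ⟨t,e⟩; result ⟨⟨t,⟨s,t⟩⟩,s⟩.
[ψ [ρ α]]: functor [ρ α] : ⟨⟨t,⟨s,t⟩⟩,s⟩, argument ψ : ⟨t,⟨s,t⟩⟩; result s.
[μ [ψ [ρ α]]]: functor μ : ⟨s,s⟩, argument [ψ [ρ α]] : s; result s.

s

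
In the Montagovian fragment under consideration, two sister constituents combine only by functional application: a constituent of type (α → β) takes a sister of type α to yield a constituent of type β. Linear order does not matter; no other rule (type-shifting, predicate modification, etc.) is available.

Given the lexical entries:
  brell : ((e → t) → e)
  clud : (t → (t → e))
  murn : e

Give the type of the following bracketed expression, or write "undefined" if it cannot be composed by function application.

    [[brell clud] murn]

[brell clud]: ((e → t) → e) with (t → (t → e)) — neither is a function whose domain matches the other; composition fails here.

undefined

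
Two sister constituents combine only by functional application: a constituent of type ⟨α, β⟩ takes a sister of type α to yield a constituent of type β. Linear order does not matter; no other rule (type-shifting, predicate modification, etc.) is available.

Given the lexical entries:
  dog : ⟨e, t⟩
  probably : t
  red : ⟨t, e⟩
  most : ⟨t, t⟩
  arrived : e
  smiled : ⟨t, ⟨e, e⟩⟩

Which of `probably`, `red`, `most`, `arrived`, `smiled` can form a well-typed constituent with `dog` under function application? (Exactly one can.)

probably : t — no; dog wants e, and probably wants nothing (atomic).
red : ⟨t, e⟩ — no; dog wants e, and red wants t.
most : ⟨t, t⟩ — no; dog wants e, and most wants t.
arrived — combines: dog : ⟨e, t⟩ takes arrived : e as argument, giving t.
smiled : ⟨t, ⟨e, e⟩⟩ — no; dog wants e, and smiled wants t.

arrived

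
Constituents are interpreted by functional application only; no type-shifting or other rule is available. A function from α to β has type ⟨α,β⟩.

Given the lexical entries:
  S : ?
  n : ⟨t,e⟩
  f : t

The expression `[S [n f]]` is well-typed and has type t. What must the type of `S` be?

⟨e,t⟩

For [S [n f]] to have type t with [n f] of type e, S must be the function: S : ⟨e,t⟩.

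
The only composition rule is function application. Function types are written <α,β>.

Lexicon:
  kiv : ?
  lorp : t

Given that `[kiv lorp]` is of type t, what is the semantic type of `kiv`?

<t,t>

At [kiv lorp] (required: t): lorp is t, which is not a function with range t; hence kiv is the functor — type <t,t>.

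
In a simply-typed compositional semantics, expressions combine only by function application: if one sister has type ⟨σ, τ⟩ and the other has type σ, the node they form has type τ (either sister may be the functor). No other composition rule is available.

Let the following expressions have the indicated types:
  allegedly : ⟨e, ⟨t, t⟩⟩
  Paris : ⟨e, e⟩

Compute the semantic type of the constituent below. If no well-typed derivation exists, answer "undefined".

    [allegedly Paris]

undefined

At [allegedly Paris]: neither ⟨e, ⟨t, t⟩⟩ nor ⟨e, e⟩ can take the other as argument; the node is ill-typed.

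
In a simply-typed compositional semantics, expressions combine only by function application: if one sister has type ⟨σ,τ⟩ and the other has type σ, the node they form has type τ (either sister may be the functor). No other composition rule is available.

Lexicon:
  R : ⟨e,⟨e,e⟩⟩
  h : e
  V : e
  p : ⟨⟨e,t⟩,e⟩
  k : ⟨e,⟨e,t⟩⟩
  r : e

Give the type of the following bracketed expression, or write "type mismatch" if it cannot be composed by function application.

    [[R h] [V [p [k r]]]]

type mismatch

[R h]: R is ⟨e,⟨e,e⟩⟩, h is e; result ⟨e,e⟩.
[k r]: k is ⟨e,⟨e,t⟩⟩, r is e; result ⟨e,t⟩.
[p [k r]]: p is ⟨⟨e,t⟩,e⟩, [k r] is ⟨e,t⟩; result e.
[V [p [k r]]]: e with e — neither is a function whose domain matches the other; composition fails here.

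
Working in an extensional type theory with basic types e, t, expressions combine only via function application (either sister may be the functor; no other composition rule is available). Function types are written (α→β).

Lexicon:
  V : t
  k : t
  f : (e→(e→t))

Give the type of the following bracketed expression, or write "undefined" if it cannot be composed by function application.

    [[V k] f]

[V k]: t and t cannot combine by function application — type clash.

undefined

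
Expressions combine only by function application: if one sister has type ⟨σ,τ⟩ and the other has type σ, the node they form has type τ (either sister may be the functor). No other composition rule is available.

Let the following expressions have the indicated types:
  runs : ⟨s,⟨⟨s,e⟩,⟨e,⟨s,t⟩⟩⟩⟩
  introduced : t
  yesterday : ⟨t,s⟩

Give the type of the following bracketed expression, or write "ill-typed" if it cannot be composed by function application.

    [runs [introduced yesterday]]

[introduced yesterday]: yesterday is ⟨t,s⟩, introduced is t; result s.
[runs [introduced yesterday]]: runs is ⟨s,⟨⟨s,e⟩,⟨e,⟨s,t⟩⟩⟩⟩, [introduced yesterday] is s; result ⟨⟨s,e⟩,⟨e,⟨s,t⟩⟩⟩.

⟨⟨s,e⟩,⟨e,⟨s,t⟩⟩⟩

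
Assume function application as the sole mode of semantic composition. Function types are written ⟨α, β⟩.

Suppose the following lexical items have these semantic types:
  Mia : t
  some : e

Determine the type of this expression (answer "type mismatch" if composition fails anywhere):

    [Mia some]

[Mia some]: t with e — neither is a function whose domain matches the other; composition fails here.

type mismatch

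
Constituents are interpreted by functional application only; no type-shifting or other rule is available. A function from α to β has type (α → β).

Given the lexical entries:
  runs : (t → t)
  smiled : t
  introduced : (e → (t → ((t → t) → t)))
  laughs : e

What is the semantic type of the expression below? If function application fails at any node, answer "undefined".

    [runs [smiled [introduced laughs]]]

[introduced laughs]: functor introduced : (e → (t → ((t → t) → t))), argument laughs : e; result (t → ((t → t) → t)).
[smiled [introduced laughs]]: functor [introduced laughs] : (t → ((t → t) → t)), argument smiled : t; result ((t → t) → t).
[runs [smiled [introduced laughs]]]: functor [smiled [introduced laughs]] : ((t → t) → t), argument runs : (t → t); result t.

t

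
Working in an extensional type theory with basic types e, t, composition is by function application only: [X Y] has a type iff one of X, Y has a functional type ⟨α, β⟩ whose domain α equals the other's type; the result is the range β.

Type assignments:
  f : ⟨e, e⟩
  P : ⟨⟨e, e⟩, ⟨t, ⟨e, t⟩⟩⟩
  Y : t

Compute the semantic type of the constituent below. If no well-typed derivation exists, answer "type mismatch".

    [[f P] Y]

[f P]: ⟨⟨e, e⟩, ⟨t, ⟨e, t⟩⟩⟩ applied to ⟨e, e⟩ yields ⟨t, ⟨e, t⟩⟩.
[[f P] Y]: ⟨t, ⟨e, t⟩⟩ applied to t yields ⟨e, t⟩.

⟨e, t⟩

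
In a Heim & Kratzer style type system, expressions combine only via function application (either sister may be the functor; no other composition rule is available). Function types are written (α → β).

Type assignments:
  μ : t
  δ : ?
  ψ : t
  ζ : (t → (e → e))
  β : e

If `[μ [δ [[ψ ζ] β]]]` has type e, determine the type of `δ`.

At [μ [δ [[ψ ζ] β]]] (required: e): μ is t, which is not a function with range e; hence [δ [[ψ ζ] β]] is the functor — type (t → e).
At [δ [[ψ ζ] β]] (required: (t → e)): [[ψ ζ] β] is e, which is not a function with range (t → e); hence δ is the functor — type (e → (t → e)).

(e → (t → e))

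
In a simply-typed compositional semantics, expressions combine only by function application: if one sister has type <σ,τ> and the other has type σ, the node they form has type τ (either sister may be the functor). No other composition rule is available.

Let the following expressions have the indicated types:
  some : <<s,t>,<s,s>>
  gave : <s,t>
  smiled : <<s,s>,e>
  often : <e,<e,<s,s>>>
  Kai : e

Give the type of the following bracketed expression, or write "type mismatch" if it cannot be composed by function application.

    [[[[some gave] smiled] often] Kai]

<s,s>

[some gave]: <<s,t>,<s,s>> applied to <s,t> yields <s,s>.
[[some gave] smiled]: <<s,s>,e> applied to <s,s> yields e.
[[[some gave] smiled] often]: <e,<e,<s,s>>> applied to e yields <e,<s,s>>.
[[[[some gave] smiled] often] Kai]: <e,<s,s>> applied to e yields <s,s>.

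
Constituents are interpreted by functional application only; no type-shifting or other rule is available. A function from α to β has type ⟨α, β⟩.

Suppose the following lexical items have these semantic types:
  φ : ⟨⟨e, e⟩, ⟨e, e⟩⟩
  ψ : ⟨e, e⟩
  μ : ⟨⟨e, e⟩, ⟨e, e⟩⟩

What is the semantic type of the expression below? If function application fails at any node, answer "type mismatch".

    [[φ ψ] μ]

⟨e, e⟩

At [φ ψ], φ : ⟨⟨e, e⟩, ⟨e, e⟩⟩ takes ψ : ⟨e, e⟩, giving ⟨e, e⟩.
At [[φ ψ] μ], μ : ⟨⟨e, e⟩, ⟨e, e⟩⟩ takes [φ ψ] : ⟨e, e⟩, giving ⟨e, e⟩.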